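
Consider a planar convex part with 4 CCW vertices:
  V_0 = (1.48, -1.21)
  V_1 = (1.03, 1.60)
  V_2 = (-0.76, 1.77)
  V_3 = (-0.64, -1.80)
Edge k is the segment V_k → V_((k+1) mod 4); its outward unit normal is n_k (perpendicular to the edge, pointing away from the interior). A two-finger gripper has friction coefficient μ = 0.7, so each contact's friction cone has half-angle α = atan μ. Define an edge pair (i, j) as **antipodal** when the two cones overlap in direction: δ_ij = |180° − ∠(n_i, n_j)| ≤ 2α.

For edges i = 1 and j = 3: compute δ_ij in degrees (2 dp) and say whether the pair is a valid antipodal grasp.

δ = 20.98°, valid

α = atan 0.7 = 34.99°;  2α = 69.98°
edge 1: e_1 = (-1.79, +0.17);  n_1 = (+0.0945, +0.9955)
edge 3: e_3 = (+2.12, +0.59);  n_3 = (+0.2681, -0.9634)
∠(n_1, n_3) = 159.02°
δ = |180° − 159.02°| = 20.98°
20.98° ≤ 2α = 69.98°  →  valid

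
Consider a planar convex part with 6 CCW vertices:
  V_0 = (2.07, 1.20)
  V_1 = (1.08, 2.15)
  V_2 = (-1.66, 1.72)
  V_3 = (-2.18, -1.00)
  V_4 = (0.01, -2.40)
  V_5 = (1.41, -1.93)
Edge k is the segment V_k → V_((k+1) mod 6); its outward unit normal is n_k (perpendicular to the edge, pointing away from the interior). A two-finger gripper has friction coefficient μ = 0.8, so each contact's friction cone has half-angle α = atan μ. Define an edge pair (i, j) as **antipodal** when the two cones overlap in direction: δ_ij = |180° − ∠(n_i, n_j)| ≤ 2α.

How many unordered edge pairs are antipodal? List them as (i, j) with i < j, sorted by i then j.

α = atan 0.8 = 38.66°;  2α = 77.32°
n_0 = (+0.6924, +0.7215)
n_1 = (-0.1550, +0.9879)
n_2 = (-0.9822, +0.1878)
n_3 = (-0.5386, -0.8426)
n_4 = (+0.3183, -0.9480)
n_5 = (+0.9785, -0.2063)
  (0,1): δ = 127.26°  ·
  (0,2): δ = 57.00°  ✓
  (0,3): δ = 11.23°  ✓
  (0,4): δ = 62.38°  ✓
  (0,5): δ = 121.91°  ·
  (1,2): δ = 109.74°  ·
  (1,3): δ = 41.51°  ✓
  (1,4): δ = 9.64°  ✓
  (1,5): δ = 69.17°  ✓
  (2,3): δ = 111.77°  ·
  (2,4): δ = 60.62°  ✓
  (2,5): δ = 1.08°  ✓
  (3,4): δ = 128.85°  ·
  (3,5): δ = 69.32°  ✓
  (4,5): δ = 120.46°  ·
antipodal pairs: 9

count = 9; pairs: (0,2), (0,3), (0,4), (1,3), (1,4), (1,5), (2,4), (2,5), (3,5)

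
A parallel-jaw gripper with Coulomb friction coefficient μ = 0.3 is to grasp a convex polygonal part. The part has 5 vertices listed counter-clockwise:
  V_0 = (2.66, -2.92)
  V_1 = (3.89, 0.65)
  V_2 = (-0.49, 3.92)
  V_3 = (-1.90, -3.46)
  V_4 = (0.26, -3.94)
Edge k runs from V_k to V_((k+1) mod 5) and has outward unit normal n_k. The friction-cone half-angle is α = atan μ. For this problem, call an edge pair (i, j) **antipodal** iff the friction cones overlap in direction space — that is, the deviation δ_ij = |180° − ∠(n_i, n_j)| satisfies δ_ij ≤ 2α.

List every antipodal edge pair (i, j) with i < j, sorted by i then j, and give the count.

α = atan 0.3 = 16.70°;  2α = 33.40°
n_0 = (+0.9455, -0.3257)
n_1 = (+0.5982, +0.8013)
n_2 = (-0.9822, +0.1877)
n_3 = (-0.2169, -0.9762)
n_4 = (+0.3911, -0.9203)
  (0,1): δ = 107.73°  ·
  (0,2): δ = 8.19°  ✓
  (0,3): δ = 96.48°  ·
  (0,4): δ = 132.04°  ·
  (1,2): δ = 64.07°  ·
  (1,3): δ = 24.22°  ✓
  (1,4): δ = 59.77°  ·
  (2,3): δ = 91.71°  ·
  (2,4): δ = 56.16°  ·
  (3,4): δ = 144.45°  ·
antipodal pairs: 2

count = 2; pairs: (0,2), (1,3)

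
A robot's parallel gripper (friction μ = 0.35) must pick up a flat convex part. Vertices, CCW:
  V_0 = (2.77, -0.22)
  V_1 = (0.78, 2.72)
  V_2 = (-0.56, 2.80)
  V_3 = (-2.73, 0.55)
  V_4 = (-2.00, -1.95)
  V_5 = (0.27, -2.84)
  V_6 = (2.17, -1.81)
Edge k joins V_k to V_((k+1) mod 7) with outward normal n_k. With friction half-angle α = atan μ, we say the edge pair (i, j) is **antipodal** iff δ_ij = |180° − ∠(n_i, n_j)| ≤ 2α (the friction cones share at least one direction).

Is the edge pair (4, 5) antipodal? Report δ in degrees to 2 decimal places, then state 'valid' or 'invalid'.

δ = 130.13°, invalid

α = atan 0.35 = 19.29°;  2α = 38.58°
edge 4: e_4 = (+2.27, -0.89);  n_4 = (-0.3650, -0.9310)
edge 5: e_5 = (+1.90, +1.03);  n_5 = (+0.4766, -0.8791)
∠(n_4, n_5) = 49.87°
δ = |180° − 49.87°| = 130.13°
130.13° > 2α = 38.58°  →  invalid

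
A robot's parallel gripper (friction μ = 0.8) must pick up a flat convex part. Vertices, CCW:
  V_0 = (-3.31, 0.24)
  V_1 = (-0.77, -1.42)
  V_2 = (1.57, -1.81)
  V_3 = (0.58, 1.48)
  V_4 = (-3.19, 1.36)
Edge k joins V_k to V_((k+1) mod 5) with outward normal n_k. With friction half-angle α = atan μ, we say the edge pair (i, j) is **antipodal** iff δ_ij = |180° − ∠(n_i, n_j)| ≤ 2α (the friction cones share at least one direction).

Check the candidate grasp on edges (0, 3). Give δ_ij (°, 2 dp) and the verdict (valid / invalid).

α = atan 0.8 = 38.66°;  2α = 77.32°
edge 0: e_0 = (+2.54, -1.66);  n_0 = (-0.5471, -0.8371)
edge 3: e_3 = (-3.77, -0.12);  n_3 = (-0.0318, +0.9995)
∠(n_0, n_3) = 145.01°
δ = |180° − 145.01°| = 34.99°
34.99° ≤ 2α = 77.32°  →  valid

δ = 34.99°, valid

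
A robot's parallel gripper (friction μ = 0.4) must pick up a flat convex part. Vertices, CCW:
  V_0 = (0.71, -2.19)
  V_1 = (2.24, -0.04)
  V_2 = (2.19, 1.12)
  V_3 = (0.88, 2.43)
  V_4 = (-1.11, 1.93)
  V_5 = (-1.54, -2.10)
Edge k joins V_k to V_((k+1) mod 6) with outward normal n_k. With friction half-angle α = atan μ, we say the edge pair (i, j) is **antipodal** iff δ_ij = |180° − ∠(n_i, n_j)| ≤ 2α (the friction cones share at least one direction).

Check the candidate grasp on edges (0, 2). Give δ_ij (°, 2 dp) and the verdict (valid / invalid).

α = atan 0.4 = 21.80°;  2α = 43.60°
edge 0: e_0 = (+1.53, +2.15);  n_0 = (+0.8148, -0.5798)
edge 2: e_2 = (-1.31, +1.31);  n_2 = (+0.7071, +0.7071)
∠(n_0, n_2) = 80.44°
δ = |180° − 80.44°| = 99.56°
99.56° > 2α = 43.60°  →  invalid

δ = 99.56°, invalid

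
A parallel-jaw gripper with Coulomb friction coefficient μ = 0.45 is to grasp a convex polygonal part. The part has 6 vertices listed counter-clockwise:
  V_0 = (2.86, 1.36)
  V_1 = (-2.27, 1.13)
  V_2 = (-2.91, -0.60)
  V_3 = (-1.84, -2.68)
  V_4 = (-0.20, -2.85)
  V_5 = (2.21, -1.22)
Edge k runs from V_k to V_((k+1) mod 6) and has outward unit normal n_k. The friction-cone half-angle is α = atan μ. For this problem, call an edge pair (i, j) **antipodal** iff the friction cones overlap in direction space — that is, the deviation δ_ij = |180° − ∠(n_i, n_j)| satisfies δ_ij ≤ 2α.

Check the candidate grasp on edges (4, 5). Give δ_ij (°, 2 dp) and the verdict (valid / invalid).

δ = 138.21°, invalid

α = atan 0.45 = 24.23°;  2α = 48.46°
edge 4: e_4 = (+2.41, +1.63);  n_4 = (+0.5602, -0.8283)
edge 5: e_5 = (+0.65, +2.58);  n_5 = (+0.9697, -0.2443)
∠(n_4, n_5) = 41.79°
δ = |180° − 41.79°| = 138.21°
138.21° > 2α = 48.46°  →  invalid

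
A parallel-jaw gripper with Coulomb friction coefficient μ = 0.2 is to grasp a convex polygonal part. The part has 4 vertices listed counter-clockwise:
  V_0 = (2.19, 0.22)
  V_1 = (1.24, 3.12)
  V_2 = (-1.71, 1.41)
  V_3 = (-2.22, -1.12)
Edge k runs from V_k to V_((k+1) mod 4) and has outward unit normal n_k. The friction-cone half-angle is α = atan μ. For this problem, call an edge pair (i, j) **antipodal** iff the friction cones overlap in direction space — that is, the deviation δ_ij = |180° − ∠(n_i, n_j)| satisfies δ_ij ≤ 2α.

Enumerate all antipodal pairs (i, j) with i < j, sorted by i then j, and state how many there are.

α = atan 0.2 = 11.31°;  2α = 22.62°
n_0 = (+0.9503, +0.3113)
n_1 = (-0.5015, +0.8652)
n_2 = (-0.9803, +0.1976)
n_3 = (+0.2907, -0.9568)
  (0,1): δ = 78.04°  ·
  (0,2): δ = 29.54°  ·
  (0,3): δ = 88.76°  ·
  (1,2): δ = 131.50°  ·
  (1,3): δ = 13.20°  ✓
  (2,3): δ = 61.70°  ·
antipodal pairs: 1

count = 1; pairs: (1,3)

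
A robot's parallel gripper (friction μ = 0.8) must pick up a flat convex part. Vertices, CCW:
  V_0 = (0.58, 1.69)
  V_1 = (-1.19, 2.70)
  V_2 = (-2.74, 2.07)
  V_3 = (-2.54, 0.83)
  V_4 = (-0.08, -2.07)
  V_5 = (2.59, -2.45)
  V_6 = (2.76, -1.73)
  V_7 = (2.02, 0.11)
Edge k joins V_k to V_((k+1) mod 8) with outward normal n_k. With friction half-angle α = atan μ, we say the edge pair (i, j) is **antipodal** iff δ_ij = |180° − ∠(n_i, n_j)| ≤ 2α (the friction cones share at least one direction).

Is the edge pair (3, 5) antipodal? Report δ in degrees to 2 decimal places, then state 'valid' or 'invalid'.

δ = 53.59°, valid

α = atan 0.8 = 38.66°;  2α = 77.32°
edge 3: e_3 = (+2.46, -2.90);  n_3 = (-0.7626, -0.6469)
edge 5: e_5 = (+0.17, +0.72);  n_5 = (+0.9732, -0.2298)
∠(n_3, n_5) = 126.41°
δ = |180° − 126.41°| = 53.59°
53.59° ≤ 2α = 77.32°  →  valid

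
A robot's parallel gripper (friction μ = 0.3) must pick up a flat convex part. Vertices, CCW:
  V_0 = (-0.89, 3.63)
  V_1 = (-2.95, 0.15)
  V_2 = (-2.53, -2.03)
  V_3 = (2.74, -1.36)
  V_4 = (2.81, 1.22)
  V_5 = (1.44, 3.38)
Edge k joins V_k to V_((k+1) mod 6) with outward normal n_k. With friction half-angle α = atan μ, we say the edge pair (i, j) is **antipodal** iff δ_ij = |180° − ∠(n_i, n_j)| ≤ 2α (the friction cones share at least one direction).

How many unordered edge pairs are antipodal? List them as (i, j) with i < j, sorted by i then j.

α = atan 0.3 = 16.70°;  2α = 33.40°
n_0 = (-0.8605, +0.5094)
n_1 = (-0.9819, -0.1892)
n_2 = (+0.1261, -0.9920)
n_3 = (+0.9996, -0.0271)
n_4 = (+0.8445, +0.5356)
n_5 = (+0.1067, +0.9943)
  (0,1): δ = 138.47°  ·
  (0,2): δ = 52.13°  ·
  (0,3): δ = 29.07°  ✓
  (0,4): δ = 63.01°  ·
  (0,5): δ = 114.50°  ·
  (1,2): δ = 93.66°  ·
  (1,3): δ = 12.46°  ✓
  (1,4): δ = 21.48°  ✓
  (1,5): δ = 72.97°  ·
  (2,3): δ = 98.80°  ·
  (2,4): δ = 64.86°  ·
  (2,5): δ = 13.37°  ✓
  (3,4): δ = 146.06°  ·
  (3,5): δ = 94.57°  ·
  (4,5): δ = 128.51°  ·
antipodal pairs: 4

count = 4; pairs: (0,3), (1,3), (1,4), (2,5)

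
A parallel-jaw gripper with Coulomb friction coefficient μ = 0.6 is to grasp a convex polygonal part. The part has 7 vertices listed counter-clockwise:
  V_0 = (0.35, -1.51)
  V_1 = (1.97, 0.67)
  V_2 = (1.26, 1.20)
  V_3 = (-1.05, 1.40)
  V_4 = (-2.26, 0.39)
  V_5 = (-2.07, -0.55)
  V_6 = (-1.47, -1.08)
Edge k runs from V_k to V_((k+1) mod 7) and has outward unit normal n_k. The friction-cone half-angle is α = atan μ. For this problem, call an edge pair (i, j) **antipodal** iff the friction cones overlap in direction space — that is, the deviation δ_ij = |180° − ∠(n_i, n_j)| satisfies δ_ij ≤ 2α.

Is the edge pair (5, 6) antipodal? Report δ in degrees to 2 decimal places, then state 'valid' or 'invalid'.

α = atan 0.6 = 30.96°;  2α = 61.93°
edge 5: e_5 = (+0.60, -0.53);  n_5 = (-0.6620, -0.7495)
edge 6: e_6 = (+1.82, -0.43);  n_6 = (-0.2299, -0.9732)
∠(n_5, n_6) = 28.16°
δ = |180° − 28.16°| = 151.84°
151.84° > 2α = 61.93°  →  invalid

δ = 151.84°, invalid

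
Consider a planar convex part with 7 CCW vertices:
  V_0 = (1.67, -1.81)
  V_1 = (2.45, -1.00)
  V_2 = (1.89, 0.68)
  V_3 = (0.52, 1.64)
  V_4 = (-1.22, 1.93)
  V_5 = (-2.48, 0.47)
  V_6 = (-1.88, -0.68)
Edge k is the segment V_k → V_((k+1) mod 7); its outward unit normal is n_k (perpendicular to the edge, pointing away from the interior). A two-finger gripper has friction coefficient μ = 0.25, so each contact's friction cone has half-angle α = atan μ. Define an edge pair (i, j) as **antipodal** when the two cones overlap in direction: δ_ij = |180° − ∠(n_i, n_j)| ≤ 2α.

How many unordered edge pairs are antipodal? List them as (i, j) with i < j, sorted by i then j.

α = atan 0.25 = 14.04°;  2α = 28.07°
n_0 = (+0.7203, -0.6936)
n_1 = (+0.9487, +0.3162)
n_2 = (+0.5739, +0.8190)
n_3 = (+0.1644, +0.9864)
n_4 = (-0.7571, +0.6533)
n_5 = (-0.8866, -0.4626)
n_6 = (-0.3033, -0.9529)
  (0,1): δ = 117.65°  ·
  (0,2): δ = 81.10°  ·
  (0,3): δ = 55.54°  ·
  (0,4): δ = 3.12°  ✓
  (0,5): δ = 71.47°  ·
  (0,6): δ = 116.26°  ·
  (1,2): δ = 143.46°  ·
  (1,3): δ = 117.90°  ·
  (1,4): δ = 59.23°  ·
  (1,5): δ = 9.12°  ✓
  (1,6): δ = 53.91°  ·
  (2,3): δ = 154.44°  ·
  (2,4): δ = 95.77°  ·
  (2,5): δ = 27.43°  ✓
  (2,6): δ = 17.36°  ✓
  (3,4): δ = 121.33°  ·
  (3,5): δ = 52.98°  ·
  (3,6): δ = 8.19°  ✓
  (4,5): δ = 111.65°  ·
  (4,6): δ = 66.86°  ·
  (5,6): δ = 135.21°  ·
antipodal pairs: 5

count = 5; pairs: (0,4), (1,5), (2,5), (2,6), (3,6)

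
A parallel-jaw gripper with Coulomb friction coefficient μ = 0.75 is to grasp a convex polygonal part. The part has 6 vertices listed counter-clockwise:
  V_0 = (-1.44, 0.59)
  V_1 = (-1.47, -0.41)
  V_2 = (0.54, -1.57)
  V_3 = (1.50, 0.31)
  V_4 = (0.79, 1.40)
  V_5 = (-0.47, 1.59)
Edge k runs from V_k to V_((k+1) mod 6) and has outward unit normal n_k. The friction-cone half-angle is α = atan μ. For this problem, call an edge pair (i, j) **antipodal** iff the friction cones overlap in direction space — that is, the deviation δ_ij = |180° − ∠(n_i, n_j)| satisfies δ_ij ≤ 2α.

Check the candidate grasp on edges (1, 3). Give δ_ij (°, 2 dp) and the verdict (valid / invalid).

α = atan 0.75 = 36.87°;  2α = 73.74°
edge 1: e_1 = (+2.01, -1.16);  n_1 = (-0.4998, -0.8661)
edge 3: e_3 = (-0.71, +1.09);  n_3 = (+0.8379, +0.5458)
∠(n_1, n_3) = 153.07°
δ = |180° − 153.07°| = 26.93°
26.93° ≤ 2α = 73.74°  →  valid

δ = 26.93°, valid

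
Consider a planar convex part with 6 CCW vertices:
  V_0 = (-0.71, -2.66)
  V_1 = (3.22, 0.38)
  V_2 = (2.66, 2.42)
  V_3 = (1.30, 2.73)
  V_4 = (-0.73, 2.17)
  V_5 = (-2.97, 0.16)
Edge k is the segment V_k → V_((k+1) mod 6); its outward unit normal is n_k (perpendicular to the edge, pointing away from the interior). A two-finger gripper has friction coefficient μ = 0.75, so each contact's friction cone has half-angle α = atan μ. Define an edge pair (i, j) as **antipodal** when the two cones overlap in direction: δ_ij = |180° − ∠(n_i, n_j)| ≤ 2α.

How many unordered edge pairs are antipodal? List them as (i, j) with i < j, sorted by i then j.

α = atan 0.75 = 36.87°;  2α = 73.74°
n_0 = (+0.6118, -0.7910)
n_1 = (+0.9643, +0.2647)
n_2 = (+0.2222, +0.9750)
n_3 = (-0.2659, +0.9640)
n_4 = (-0.6679, +0.7443)
n_5 = (-0.7803, -0.6254)
  (0,1): δ = 112.37°  ·
  (0,2): δ = 50.56°  ✓
  (0,3): δ = 22.30°  ✓
  (0,4): δ = 4.18°  ✓
  (0,5): δ = 90.99°  ·
  (1,2): δ = 118.19°  ·
  (1,3): δ = 89.93°  ·
  (1,4): δ = 63.45°  ✓
  (1,5): δ = 23.36°  ✓
  (2,3): δ = 151.74°  ·
  (2,4): δ = 125.26°  ·
  (2,5): δ = 38.45°  ✓
  (3,4): δ = 153.52°  ·
  (3,5): δ = 66.71°  ✓
  (4,5): δ = 93.19°  ·
antipodal pairs: 7

count = 7; pairs: (0,2), (0,3), (0,4), (1,4), (1,5), (2,5), (3,5)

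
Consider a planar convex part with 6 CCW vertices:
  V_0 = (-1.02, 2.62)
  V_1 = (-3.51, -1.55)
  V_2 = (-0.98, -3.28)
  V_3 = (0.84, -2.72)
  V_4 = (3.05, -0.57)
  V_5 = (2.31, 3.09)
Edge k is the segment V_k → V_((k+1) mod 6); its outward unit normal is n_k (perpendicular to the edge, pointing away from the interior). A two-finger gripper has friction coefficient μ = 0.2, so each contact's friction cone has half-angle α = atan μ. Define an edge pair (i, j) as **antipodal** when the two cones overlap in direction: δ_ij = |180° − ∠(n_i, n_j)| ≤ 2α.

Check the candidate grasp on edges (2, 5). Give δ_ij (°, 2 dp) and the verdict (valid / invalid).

δ = 9.07°, valid

α = atan 0.2 = 11.31°;  2α = 22.62°
edge 2: e_2 = (+1.82, +0.56);  n_2 = (+0.2941, -0.9558)
edge 5: e_5 = (-3.33, -0.47);  n_5 = (-0.1398, +0.9902)
∠(n_2, n_5) = 170.93°
δ = |180° − 170.93°| = 9.07°
9.07° ≤ 2α = 22.62°  →  valid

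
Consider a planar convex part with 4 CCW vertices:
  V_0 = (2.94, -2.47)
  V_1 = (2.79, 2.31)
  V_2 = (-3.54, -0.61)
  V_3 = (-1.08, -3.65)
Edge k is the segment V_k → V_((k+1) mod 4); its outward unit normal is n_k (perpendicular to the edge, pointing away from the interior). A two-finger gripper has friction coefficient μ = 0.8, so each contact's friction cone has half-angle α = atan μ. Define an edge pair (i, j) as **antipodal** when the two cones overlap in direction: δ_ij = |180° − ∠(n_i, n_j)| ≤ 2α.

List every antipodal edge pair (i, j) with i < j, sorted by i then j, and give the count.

α = atan 0.8 = 38.66°;  2α = 77.32°
n_0 = (+0.9995, +0.0314)
n_1 = (-0.4189, +0.9080)
n_2 = (-0.7774, -0.6291)
n_3 = (+0.2816, -0.9595)
  (0,1): δ = 67.03°  ✓
  (0,2): δ = 37.18°  ✓
  (0,3): δ = 104.56°  ·
  (1,2): δ = 75.78°  ✓
  (1,3): δ = 8.40°  ✓
  (2,3): δ = 112.62°  ·
antipodal pairs: 4

count = 4; pairs: (0,1), (0,2), (1,2), (1,3)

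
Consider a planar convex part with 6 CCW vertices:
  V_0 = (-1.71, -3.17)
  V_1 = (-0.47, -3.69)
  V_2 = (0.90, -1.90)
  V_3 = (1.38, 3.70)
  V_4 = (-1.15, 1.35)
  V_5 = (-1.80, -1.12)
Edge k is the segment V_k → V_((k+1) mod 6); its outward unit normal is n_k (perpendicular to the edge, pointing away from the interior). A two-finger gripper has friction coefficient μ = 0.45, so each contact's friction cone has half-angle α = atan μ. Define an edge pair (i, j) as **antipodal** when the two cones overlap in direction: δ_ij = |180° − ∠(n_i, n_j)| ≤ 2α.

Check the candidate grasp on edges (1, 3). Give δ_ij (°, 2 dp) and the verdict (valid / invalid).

δ = 9.68°, valid

α = atan 0.45 = 24.23°;  2α = 48.46°
edge 1: e_1 = (+1.37, +1.79);  n_1 = (+0.7941, -0.6078)
edge 3: e_3 = (-2.53, -2.35);  n_3 = (-0.6806, +0.7327)
∠(n_1, n_3) = 170.32°
δ = |180° − 170.32°| = 9.68°
9.68° ≤ 2α = 48.46°  →  valid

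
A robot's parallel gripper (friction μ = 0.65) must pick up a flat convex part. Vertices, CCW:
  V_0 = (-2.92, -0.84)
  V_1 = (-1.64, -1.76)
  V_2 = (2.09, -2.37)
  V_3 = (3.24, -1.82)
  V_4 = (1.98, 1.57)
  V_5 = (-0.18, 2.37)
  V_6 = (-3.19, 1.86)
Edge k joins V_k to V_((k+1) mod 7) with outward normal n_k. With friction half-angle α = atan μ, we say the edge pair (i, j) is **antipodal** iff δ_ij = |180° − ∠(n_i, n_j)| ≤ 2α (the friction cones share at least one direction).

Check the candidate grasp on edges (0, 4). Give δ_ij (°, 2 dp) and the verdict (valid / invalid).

α = atan 0.65 = 33.02°;  2α = 66.05°
edge 0: e_0 = (+1.28, -0.92);  n_0 = (-0.5836, -0.8120)
edge 4: e_4 = (-2.16, +0.80);  n_4 = (+0.3473, +0.9377)
∠(n_0, n_4) = 164.62°
δ = |180° − 164.62°| = 15.38°
15.38° ≤ 2α = 66.05°  →  valid

δ = 15.38°, valid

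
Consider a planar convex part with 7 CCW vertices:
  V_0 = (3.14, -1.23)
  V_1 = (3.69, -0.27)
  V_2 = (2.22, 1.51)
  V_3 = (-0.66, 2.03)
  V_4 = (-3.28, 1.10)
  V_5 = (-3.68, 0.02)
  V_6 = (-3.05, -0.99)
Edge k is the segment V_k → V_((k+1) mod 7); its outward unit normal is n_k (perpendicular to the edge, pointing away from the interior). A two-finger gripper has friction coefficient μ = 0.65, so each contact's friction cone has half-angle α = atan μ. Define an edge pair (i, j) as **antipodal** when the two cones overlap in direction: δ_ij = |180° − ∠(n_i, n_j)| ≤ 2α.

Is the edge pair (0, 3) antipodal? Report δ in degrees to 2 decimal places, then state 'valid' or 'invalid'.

α = atan 0.65 = 33.02°;  2α = 66.05°
edge 0: e_0 = (+0.55, +0.96);  n_0 = (+0.8677, -0.4971)
edge 3: e_3 = (-2.62, -0.93);  n_3 = (-0.3345, +0.9424)
∠(n_0, n_3) = 139.35°
δ = |180° − 139.35°| = 40.65°
40.65° ≤ 2α = 66.05°  →  valid

δ = 40.65°, valid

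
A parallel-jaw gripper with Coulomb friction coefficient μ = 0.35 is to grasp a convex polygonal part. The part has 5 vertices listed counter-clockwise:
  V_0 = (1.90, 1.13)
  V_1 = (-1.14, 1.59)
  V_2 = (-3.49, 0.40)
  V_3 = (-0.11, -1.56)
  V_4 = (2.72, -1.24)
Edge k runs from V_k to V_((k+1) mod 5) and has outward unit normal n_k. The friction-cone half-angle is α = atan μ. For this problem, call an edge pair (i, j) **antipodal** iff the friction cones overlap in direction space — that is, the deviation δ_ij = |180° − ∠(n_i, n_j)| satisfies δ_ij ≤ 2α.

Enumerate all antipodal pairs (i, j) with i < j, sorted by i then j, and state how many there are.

count = 3; pairs: (0,2), (0,3), (1,3)

α = atan 0.35 = 19.29°;  2α = 38.58°
n_0 = (+0.1496, +0.9887)
n_1 = (-0.4518, +0.8921)
n_2 = (-0.5016, -0.8651)
n_3 = (+0.1124, -0.9937)
n_4 = (+0.9450, +0.3270)
  (0,1): δ = 144.54°  ·
  (0,2): δ = 21.50°  ✓
  (0,3): δ = 15.06°  ✓
  (0,4): δ = 117.69°  ·
  (1,2): δ = 56.97°  ·
  (1,3): δ = 20.41°  ✓
  (1,4): δ = 82.23°  ·
  (2,3): δ = 143.44°  ·
  (2,4): δ = 40.81°  ·
  (3,4): δ = 77.37°  ·
antipodal pairs: 3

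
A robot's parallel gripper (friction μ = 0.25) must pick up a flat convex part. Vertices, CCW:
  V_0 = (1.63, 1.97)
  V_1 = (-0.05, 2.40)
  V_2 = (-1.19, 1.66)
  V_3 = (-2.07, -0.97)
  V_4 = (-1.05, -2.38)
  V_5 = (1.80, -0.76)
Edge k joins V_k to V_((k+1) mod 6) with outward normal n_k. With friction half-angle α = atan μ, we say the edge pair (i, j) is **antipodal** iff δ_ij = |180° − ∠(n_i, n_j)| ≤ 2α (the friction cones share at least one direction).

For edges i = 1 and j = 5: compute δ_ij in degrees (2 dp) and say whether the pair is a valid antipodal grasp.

δ = 60.57°, invalid

α = atan 0.25 = 14.04°;  2α = 28.07°
edge 1: e_1 = (-1.14, -0.74);  n_1 = (-0.5445, +0.8388)
edge 5: e_5 = (-0.17, +2.73);  n_5 = (+0.9981, +0.0622)
∠(n_1, n_5) = 119.43°
δ = |180° − 119.43°| = 60.57°
60.57° > 2α = 28.07°  →  invalid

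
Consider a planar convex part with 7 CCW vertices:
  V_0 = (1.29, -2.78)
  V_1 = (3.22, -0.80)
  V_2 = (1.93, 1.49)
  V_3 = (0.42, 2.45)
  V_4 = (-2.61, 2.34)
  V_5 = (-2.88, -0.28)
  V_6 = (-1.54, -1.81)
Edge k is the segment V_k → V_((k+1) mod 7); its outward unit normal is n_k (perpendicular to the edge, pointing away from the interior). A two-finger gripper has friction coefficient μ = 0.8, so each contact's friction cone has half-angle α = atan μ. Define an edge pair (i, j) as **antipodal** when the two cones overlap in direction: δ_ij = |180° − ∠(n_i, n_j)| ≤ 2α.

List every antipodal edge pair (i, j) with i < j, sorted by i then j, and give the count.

α = atan 0.8 = 38.66°;  2α = 77.32°
n_0 = (+0.7161, -0.6980)
n_1 = (+0.8713, +0.4908)
n_2 = (+0.5365, +0.8439)
n_3 = (-0.0363, +0.9993)
n_4 = (-0.9947, +0.1025)
n_5 = (-0.7523, -0.6589)
n_6 = (-0.3242, -0.9460)
  (0,1): δ = 106.34°  ·
  (0,2): δ = 78.18°  ·
  (0,3): δ = 43.65°  ✓
  (0,4): δ = 38.38°  ✓
  (0,5): δ = 85.48°  ·
  (0,6): δ = 115.35°  ·
  (1,2): δ = 151.84°  ·
  (1,3): δ = 117.31°  ·
  (1,4): δ = 35.28°  ✓
  (1,5): δ = 11.82°  ✓
  (1,6): δ = 41.69°  ✓
  (2,3): δ = 145.47°  ·
  (2,4): δ = 63.44°  ✓
  (2,5): δ = 16.34°  ✓
  (2,6): δ = 13.53°  ✓
  (3,4): δ = 97.96°  ·
  (3,5): δ = 50.87°  ✓
  (3,6): δ = 21.00°  ✓
  (4,5): δ = 132.90°  ·
  (4,6): δ = 103.04°  ·
  (5,6): δ = 150.13°  ·
antipodal pairs: 10

count = 10; pairs: (0,3), (0,4), (1,4), (1,5), (1,6), (2,4), (2,5), (2,6), (3,5), (3,6)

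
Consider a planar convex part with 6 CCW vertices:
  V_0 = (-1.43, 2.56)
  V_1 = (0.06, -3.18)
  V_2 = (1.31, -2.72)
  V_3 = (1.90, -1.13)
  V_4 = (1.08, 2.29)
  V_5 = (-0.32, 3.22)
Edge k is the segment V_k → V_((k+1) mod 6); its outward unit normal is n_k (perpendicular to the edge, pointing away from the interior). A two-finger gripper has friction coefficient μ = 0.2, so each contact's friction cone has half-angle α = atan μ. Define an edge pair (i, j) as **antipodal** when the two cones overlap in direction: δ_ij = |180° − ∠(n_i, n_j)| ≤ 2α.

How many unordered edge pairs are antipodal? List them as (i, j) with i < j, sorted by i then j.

count = 2; pairs: (0,3), (1,5)

α = atan 0.2 = 11.31°;  2α = 22.62°
n_0 = (-0.9679, -0.2513)
n_1 = (+0.3454, -0.9385)
n_2 = (+0.9375, -0.3479)
n_3 = (+0.9724, +0.2332)
n_4 = (+0.5533, +0.8330)
n_5 = (-0.5111, +0.8595)
  (0,1): δ = 84.35°  ·
  (0,2): δ = 34.91°  ·
  (0,3): δ = 1.07°  ✓
  (0,4): δ = 41.85°  ·
  (0,5): δ = 106.18°  ·
  (1,2): δ = 130.56°  ·
  (1,3): δ = 96.72°  ·
  (1,4): δ = 53.80°  ·
  (1,5): δ = 10.53°  ✓
  (2,3): δ = 146.16°  ·
  (2,4): δ = 103.24°  ·
  (2,5): δ = 38.91°  ·
  (3,4): δ = 137.08°  ·
  (3,5): δ = 72.75°  ·
  (4,5): δ = 115.67°  ·
antipodal pairs: 2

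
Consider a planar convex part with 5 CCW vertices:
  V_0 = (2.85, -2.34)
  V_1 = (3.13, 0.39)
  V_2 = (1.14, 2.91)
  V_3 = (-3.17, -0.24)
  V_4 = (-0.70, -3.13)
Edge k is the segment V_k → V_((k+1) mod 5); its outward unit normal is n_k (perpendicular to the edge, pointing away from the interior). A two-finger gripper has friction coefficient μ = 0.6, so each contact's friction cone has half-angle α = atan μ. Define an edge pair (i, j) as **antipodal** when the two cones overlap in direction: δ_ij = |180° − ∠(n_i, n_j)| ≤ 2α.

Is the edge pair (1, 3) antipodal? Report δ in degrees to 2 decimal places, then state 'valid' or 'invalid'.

α = atan 0.6 = 30.96°;  2α = 61.93°
edge 1: e_1 = (-1.99, +2.52);  n_1 = (+0.7848, +0.6197)
edge 3: e_3 = (+2.47, -2.89);  n_3 = (-0.7602, -0.6497)
∠(n_1, n_3) = 177.78°
δ = |180° − 177.78°| = 2.22°
2.22° ≤ 2α = 61.93°  →  valid

δ = 2.22°, valid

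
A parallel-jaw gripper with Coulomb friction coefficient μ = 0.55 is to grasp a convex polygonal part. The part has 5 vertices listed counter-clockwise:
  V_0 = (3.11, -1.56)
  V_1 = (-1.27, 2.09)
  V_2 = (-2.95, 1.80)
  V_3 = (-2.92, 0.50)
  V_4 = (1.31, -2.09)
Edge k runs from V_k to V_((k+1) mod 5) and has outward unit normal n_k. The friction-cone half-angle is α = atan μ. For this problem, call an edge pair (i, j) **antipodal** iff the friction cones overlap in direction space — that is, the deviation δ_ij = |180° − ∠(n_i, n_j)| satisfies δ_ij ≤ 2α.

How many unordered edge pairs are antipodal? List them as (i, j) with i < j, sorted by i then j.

α = atan 0.55 = 28.81°;  2α = 57.62°
n_0 = (+0.6402, +0.7682)
n_1 = (-0.1701, +0.9854)
n_2 = (-0.9997, -0.0231)
n_3 = (-0.5222, -0.8528)
n_4 = (+0.2825, -0.9593)
  (0,1): δ = 130.40°  ·
  (0,2): δ = 48.87°  ✓
  (0,3): δ = 8.33°  ✓
  (0,4): δ = 56.21°  ✓
  (1,2): δ = 98.47°  ·
  (1,3): δ = 41.27°  ✓
  (1,4): δ = 6.61°  ✓
  (2,3): δ = 122.80°  ·
  (2,4): δ = 74.92°  ·
  (3,4): δ = 132.11°  ·
antipodal pairs: 5

count = 5; pairs: (0,2), (0,3), (0,4), (1,3), (1,4)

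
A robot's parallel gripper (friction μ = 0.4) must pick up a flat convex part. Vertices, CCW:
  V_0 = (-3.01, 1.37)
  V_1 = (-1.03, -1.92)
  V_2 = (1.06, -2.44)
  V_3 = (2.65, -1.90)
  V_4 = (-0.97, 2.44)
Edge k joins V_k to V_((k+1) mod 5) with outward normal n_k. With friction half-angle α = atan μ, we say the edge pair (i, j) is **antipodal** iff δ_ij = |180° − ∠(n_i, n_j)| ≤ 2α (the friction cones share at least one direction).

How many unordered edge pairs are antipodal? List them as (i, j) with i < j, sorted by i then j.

count = 4; pairs: (0,3), (1,3), (1,4), (2,4)

α = atan 0.4 = 21.80°;  2α = 43.60°
n_0 = (-0.8568, -0.5156)
n_1 = (-0.2414, -0.9704)
n_2 = (+0.3216, -0.9469)
n_3 = (+0.7679, +0.6405)
n_4 = (-0.4645, +0.8856)
  (0,1): δ = 135.01°  ·
  (0,2): δ = 102.28°  ·
  (0,3): δ = 8.79°  ✓
  (0,4): δ = 86.64°  ·
  (1,2): δ = 147.27°  ·
  (1,3): δ = 36.20°  ✓
  (1,4): δ = 41.65°  ✓
  (2,3): δ = 68.93°  ·
  (2,4): δ = 8.92°  ✓
  (3,4): δ = 102.15°  ·
antipodal pairs: 4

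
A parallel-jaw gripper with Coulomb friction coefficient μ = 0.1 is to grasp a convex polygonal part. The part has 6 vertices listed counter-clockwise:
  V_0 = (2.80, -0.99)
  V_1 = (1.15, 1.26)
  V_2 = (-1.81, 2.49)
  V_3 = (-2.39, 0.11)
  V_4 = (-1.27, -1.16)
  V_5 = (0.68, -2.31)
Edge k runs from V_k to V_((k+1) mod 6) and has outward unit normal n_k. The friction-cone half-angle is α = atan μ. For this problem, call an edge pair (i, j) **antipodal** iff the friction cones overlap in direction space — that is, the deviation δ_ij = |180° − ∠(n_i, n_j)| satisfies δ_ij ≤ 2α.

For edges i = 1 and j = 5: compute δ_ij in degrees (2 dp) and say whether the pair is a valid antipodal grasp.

α = atan 0.1 = 5.71°;  2α = 11.42°
edge 1: e_1 = (-2.96, +1.23);  n_1 = (+0.3837, +0.9234)
edge 5: e_5 = (+2.12, +1.32);  n_5 = (+0.5286, -0.8489)
∠(n_1, n_5) = 125.53°
δ = |180° − 125.53°| = 54.47°
54.47° > 2α = 11.42°  →  invalid

δ = 54.47°, invalid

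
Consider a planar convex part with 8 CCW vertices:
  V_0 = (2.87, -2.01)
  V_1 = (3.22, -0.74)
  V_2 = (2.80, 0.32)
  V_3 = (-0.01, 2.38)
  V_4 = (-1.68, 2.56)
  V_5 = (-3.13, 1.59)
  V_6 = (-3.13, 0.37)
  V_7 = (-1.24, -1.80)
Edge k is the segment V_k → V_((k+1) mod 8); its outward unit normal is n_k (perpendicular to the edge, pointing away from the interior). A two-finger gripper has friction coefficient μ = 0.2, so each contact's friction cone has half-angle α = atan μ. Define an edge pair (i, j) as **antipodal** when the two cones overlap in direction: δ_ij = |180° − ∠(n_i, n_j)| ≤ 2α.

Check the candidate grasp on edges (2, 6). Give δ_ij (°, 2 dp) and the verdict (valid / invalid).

α = atan 0.2 = 11.31°;  2α = 22.62°
edge 2: e_2 = (-2.81, +2.06);  n_2 = (+0.5912, +0.8065)
edge 6: e_6 = (+1.89, -2.17);  n_6 = (-0.7541, -0.6568)
∠(n_2, n_6) = 167.30°
δ = |180° − 167.30°| = 12.70°
12.70° ≤ 2α = 22.62°  →  valid

δ = 12.70°, valid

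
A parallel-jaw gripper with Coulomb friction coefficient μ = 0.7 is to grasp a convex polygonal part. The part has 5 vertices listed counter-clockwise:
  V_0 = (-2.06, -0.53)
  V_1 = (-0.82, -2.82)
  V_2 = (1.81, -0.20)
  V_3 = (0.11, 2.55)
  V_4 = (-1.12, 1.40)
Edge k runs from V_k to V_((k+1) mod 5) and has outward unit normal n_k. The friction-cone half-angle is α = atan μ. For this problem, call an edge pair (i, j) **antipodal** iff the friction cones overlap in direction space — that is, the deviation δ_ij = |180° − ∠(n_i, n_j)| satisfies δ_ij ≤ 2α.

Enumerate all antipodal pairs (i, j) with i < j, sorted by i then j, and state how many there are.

count = 4; pairs: (0,2), (1,3), (1,4), (2,4)

α = atan 0.7 = 34.99°;  2α = 69.98°
n_0 = (-0.8794, -0.4762)
n_1 = (+0.7058, -0.7085)
n_2 = (+0.8506, +0.5258)
n_3 = (-0.6830, +0.7305)
n_4 = (-0.8990, +0.4379)
  (0,1): δ = 73.54°  ·
  (0,2): δ = 3.29°  ✓
  (0,3): δ = 104.64°  ·
  (0,4): δ = 125.60°  ·
  (1,2): δ = 103.17°  ·
  (1,3): δ = 1.82°  ✓
  (1,4): δ = 19.14°  ✓
  (2,3): δ = 78.65°  ·
  (2,4): δ = 57.69°  ✓
  (3,4): δ = 159.04°  ·
antipodal pairs: 4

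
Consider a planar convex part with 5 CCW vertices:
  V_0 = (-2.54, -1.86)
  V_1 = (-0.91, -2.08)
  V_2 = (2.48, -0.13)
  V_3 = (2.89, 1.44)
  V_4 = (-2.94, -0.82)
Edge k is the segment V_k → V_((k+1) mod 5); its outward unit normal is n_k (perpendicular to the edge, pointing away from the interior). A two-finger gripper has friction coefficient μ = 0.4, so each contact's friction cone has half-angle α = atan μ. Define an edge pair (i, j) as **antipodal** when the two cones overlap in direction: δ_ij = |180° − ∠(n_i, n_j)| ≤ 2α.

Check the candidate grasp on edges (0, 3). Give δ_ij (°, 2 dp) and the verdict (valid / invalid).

δ = 28.88°, valid

α = atan 0.4 = 21.80°;  2α = 43.60°
edge 0: e_0 = (+1.63, -0.22);  n_0 = (-0.1338, -0.9910)
edge 3: e_3 = (-5.83, -2.26);  n_3 = (-0.3614, +0.9324)
∠(n_0, n_3) = 151.12°
δ = |180° − 151.12°| = 28.88°
28.88° ≤ 2α = 43.60°  →  valid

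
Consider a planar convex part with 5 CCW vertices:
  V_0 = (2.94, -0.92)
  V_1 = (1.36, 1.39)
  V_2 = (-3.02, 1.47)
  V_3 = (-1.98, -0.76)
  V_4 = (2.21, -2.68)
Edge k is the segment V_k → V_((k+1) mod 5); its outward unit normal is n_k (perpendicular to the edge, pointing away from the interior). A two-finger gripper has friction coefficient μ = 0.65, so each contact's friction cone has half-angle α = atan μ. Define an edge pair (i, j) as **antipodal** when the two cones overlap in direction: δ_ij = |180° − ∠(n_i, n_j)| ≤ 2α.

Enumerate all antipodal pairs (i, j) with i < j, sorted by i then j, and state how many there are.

α = atan 0.65 = 33.02°;  2α = 66.05°
n_0 = (+0.8254, +0.5646)
n_1 = (+0.0183, +0.9998)
n_2 = (-0.9063, -0.4227)
n_3 = (-0.4166, -0.9091)
n_4 = (+0.9237, -0.3831)
  (0,1): δ = 125.42°  ·
  (0,2): δ = 9.37°  ✓
  (0,3): δ = 31.01°  ✓
  (0,4): δ = 123.10°  ·
  (1,2): δ = 63.95°  ✓
  (1,3): δ = 23.57°  ✓
  (1,4): δ = 68.52°  ·
  (2,3): δ = 139.62°  ·
  (2,4): δ = 47.53°  ✓
  (3,4): δ = 87.91°  ·
antipodal pairs: 5

count = 5; pairs: (0,2), (0,3), (1,2), (1,3), (2,4)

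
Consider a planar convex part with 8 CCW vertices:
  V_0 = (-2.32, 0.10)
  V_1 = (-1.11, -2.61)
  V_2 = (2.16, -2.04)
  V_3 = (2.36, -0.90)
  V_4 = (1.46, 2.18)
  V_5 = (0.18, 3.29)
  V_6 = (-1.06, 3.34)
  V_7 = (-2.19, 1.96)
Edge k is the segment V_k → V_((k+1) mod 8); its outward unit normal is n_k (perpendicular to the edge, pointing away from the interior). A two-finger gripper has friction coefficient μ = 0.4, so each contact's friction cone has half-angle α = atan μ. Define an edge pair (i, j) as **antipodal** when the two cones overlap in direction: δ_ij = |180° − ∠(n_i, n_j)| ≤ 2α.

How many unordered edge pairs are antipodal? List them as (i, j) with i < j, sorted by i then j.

count = 8; pairs: (0,2), (0,3), (0,4), (1,5), (1,6), (2,6), (2,7), (3,7)

α = atan 0.4 = 21.80°;  2α = 43.60°
n_0 = (-0.9131, -0.4077)
n_1 = (+0.1717, -0.9851)
n_2 = (+0.9850, -0.1728)
n_3 = (+0.9599, +0.2805)
n_4 = (+0.6552, +0.7555)
n_5 = (+0.0403, +0.9992)
n_6 = (-0.7737, +0.6335)
n_7 = (-0.9976, +0.0697)
  (0,1): δ = 104.17°  ·
  (0,2): δ = 34.01°  ✓
  (0,3): δ = 7.77°  ✓
  (0,4): δ = 25.01°  ✓
  (0,5): δ = 63.63°  ·
  (0,6): δ = 116.63°  ·
  (0,7): δ = 151.94°  ·
  (1,2): δ = 109.84°  ·
  (1,3): δ = 83.60°  ·
  (1,4): δ = 50.82°  ·
  (1,5): δ = 12.20°  ✓
  (1,6): δ = 40.80°  ✓
  (1,7): δ = 76.11°  ·
  (2,3): δ = 153.76°  ·
  (2,4): δ = 120.98°  ·
  (2,5): δ = 82.36°  ·
  (2,6): δ = 29.36°  ✓
  (2,7): δ = 5.95°  ✓
  (3,4): δ = 147.22°  ·
  (3,5): δ = 108.60°  ·
  (3,6): δ = 55.60°  ·
  (3,7): δ = 20.29°  ✓
  (4,5): δ = 141.38°  ·
  (4,6): δ = 88.38°  ·
  (4,7): δ = 53.07°  ·
  (5,6): δ = 127.00°  ·
  (5,7): δ = 91.69°  ·
  (6,7): δ = 144.69°  ·
antipodal pairs: 8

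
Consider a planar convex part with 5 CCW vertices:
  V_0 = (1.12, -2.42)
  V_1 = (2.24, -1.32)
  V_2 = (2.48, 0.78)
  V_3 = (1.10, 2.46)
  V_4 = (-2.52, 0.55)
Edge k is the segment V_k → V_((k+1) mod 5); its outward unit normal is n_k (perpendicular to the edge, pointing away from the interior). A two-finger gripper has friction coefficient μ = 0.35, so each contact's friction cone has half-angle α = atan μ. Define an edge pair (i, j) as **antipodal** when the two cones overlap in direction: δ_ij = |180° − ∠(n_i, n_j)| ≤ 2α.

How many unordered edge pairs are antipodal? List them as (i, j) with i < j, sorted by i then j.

count = 2; pairs: (0,3), (2,4)

α = atan 0.35 = 19.29°;  2α = 38.58°
n_0 = (+0.7007, -0.7134)
n_1 = (+0.9935, -0.1135)
n_2 = (+0.7727, +0.6347)
n_3 = (-0.4667, +0.8844)
n_4 = (-0.6322, -0.7748)
  (0,1): δ = 141.00°  ·
  (0,2): δ = 95.08°  ·
  (0,3): δ = 16.67°  ✓
  (0,4): δ = 96.30°  ·
  (1,2): δ = 134.08°  ·
  (1,3): δ = 55.66°  ·
  (1,4): δ = 57.31°  ·
  (2,3): δ = 101.58°  ·
  (2,4): δ = 11.39°  ✓
  (3,4): δ = 67.03°  ·
antipodal pairs: 2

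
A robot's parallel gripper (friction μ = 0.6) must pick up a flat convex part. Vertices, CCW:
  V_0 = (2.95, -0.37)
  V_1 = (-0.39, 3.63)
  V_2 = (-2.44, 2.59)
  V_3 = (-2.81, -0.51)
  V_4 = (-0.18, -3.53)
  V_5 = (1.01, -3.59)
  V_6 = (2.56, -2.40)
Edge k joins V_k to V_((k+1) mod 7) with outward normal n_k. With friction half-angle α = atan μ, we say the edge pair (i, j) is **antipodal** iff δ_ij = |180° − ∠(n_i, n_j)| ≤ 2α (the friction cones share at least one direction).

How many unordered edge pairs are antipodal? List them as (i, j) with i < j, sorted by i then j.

α = atan 0.6 = 30.96°;  2α = 61.93°
n_0 = (+0.7676, +0.6409)
n_1 = (-0.4524, +0.8918)
n_2 = (-0.9930, +0.1185)
n_3 = (-0.7541, -0.6567)
n_4 = (-0.0504, -0.9987)
n_5 = (+0.6090, -0.7932)
n_6 = (+0.9820, -0.1887)
  (0,1): δ = 102.96°  ·
  (0,2): δ = 46.67°  ✓
  (0,3): δ = 1.19°  ✓
  (0,4): δ = 47.25°  ✓
  (0,5): δ = 87.65°  ·
  (0,6): δ = 129.26°  ·
  (1,2): δ = 123.71°  ·
  (1,3): δ = 75.85°  ·
  (1,4): δ = 29.79°  ✓
  (1,5): δ = 10.62°  ✓
  (1,6): δ = 52.23°  ✓
  (2,3): δ = 132.14°  ·
  (2,4): δ = 86.08°  ·
  (2,5): δ = 45.68°  ✓
  (2,6): δ = 4.07°  ✓
  (3,4): δ = 133.94°  ·
  (3,5): δ = 93.54°  ·
  (3,6): δ = 51.93°  ✓
  (4,5): δ = 139.60°  ·
  (4,6): δ = 97.99°  ·
  (5,6): δ = 138.39°  ·
antipodal pairs: 9

count = 9; pairs: (0,2), (0,3), (0,4), (1,4), (1,5), (1,6), (2,5), (2,6), (3,6)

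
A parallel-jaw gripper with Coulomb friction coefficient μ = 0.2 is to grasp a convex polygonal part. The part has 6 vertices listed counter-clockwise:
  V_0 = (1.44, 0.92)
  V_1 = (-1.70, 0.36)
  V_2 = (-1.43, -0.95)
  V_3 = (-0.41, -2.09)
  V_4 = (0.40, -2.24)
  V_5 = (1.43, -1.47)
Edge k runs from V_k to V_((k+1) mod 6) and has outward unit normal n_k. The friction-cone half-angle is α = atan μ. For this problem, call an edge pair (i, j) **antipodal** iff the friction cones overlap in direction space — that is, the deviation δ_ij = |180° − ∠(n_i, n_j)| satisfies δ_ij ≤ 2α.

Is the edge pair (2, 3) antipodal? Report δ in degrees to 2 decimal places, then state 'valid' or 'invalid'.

δ = 142.31°, invalid

α = atan 0.2 = 11.31°;  2α = 22.62°
edge 2: e_2 = (+1.02, -1.14);  n_2 = (-0.7452, -0.6668)
edge 3: e_3 = (+0.81, -0.15);  n_3 = (-0.1821, -0.9833)
∠(n_2, n_3) = 37.69°
δ = |180° − 37.69°| = 142.31°
142.31° > 2α = 22.62°  →  invalid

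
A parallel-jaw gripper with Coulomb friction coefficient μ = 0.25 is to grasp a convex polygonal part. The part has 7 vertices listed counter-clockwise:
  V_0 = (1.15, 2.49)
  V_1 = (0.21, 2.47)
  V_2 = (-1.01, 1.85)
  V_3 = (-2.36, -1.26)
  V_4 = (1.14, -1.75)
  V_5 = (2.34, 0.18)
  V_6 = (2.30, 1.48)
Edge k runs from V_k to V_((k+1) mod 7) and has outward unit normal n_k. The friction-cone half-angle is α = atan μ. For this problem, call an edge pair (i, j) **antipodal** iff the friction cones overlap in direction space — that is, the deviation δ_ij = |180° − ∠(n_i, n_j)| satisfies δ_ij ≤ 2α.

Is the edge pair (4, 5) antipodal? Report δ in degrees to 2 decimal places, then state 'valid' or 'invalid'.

α = atan 0.25 = 14.04°;  2α = 28.07°
edge 4: e_4 = (+1.20, +1.93);  n_4 = (+0.8492, -0.5280)
edge 5: e_5 = (-0.04, +1.30);  n_5 = (+0.9995, +0.0308)
∠(n_4, n_5) = 33.63°
δ = |180° − 33.63°| = 146.37°
146.37° > 2α = 28.07°  →  invalid

δ = 146.37°, invalid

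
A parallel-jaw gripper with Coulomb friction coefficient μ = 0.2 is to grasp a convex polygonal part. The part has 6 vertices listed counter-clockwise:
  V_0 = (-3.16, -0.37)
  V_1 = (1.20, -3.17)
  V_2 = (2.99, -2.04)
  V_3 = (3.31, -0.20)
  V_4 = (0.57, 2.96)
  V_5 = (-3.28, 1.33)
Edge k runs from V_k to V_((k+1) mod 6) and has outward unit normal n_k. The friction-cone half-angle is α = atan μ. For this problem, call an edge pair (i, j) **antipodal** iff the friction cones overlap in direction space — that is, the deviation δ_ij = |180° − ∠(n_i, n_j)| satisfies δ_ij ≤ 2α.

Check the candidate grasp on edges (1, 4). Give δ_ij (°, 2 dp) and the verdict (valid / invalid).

δ = 9.32°, valid

α = atan 0.2 = 11.31°;  2α = 22.62°
edge 1: e_1 = (+1.79, +1.13);  n_1 = (+0.5338, -0.8456)
edge 4: e_4 = (-3.85, -1.63);  n_4 = (-0.3899, +0.9209)
∠(n_1, n_4) = 170.68°
δ = |180° − 170.68°| = 9.32°
9.32° ≤ 2α = 22.62°  →  valid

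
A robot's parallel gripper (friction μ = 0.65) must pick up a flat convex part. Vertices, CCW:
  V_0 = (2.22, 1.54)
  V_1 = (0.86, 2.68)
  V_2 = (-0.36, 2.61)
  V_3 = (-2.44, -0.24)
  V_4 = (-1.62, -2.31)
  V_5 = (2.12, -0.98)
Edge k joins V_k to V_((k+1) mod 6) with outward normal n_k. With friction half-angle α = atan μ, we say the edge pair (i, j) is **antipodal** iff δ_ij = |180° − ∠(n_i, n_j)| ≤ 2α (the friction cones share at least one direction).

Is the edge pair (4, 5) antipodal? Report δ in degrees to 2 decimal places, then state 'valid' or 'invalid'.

α = atan 0.65 = 33.02°;  2α = 66.05°
edge 4: e_4 = (+3.74, +1.33);  n_4 = (+0.3351, -0.9422)
edge 5: e_5 = (+0.10, +2.52);  n_5 = (+0.9992, -0.0397)
∠(n_4, n_5) = 68.15°
δ = |180° − 68.15°| = 111.85°
111.85° > 2α = 66.05°  →  invalid

δ = 111.85°, invalid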